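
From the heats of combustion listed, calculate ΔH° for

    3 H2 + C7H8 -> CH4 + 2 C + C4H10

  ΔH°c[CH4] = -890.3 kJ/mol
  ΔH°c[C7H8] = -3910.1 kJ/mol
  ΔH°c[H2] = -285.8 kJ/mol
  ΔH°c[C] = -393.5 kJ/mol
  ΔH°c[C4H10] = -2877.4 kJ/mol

ΔH° = -212.8 kJ/mol

Using ΔH = Σ nΔHc°(reactants) − Σ nΔHc°(products):
= [3·(-285.8) + 1·(-3910.1)] − [1·(-890.3) + 2·(-393.5) + 1·(-2877.4)]
= -212.8 kJ/mol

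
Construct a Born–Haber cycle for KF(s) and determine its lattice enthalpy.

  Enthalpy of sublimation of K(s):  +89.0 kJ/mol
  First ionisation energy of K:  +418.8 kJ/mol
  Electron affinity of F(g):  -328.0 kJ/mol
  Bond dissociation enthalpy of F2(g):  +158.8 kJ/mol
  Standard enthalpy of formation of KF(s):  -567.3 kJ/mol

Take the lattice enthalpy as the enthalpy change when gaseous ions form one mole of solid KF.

ΔHf° = 1·ΔHsub + 1·(ΣIE) + 1/2·D(F2) + 1·EA + U
-567.3 = 1·(+89.0) + 1·(+418.8) + 1/2·(+158.8) + 1·(-328.0) + U
U = -567.3 − (+259.2) = -826.5 kJ/mol

U = -826.5 kJ/mol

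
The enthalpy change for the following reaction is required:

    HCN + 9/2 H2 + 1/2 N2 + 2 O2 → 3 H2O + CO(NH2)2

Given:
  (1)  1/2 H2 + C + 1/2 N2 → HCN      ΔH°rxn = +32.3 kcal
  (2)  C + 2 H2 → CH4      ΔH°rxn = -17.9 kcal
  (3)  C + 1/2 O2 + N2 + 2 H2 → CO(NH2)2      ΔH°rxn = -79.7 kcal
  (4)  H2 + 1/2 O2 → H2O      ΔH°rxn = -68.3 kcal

(1) reversed: -32.3 kcal
(2): not needed.
(3) as written: -79.7 kcal
(4) × 3: (3)·(-68.3) = -204.9 kcal
Combining the equations, ΔH°rxn = (-32.3) + (-79.7) + (-204.9) = -316.9 kcal

ΔH°rxn = -316.9 kcal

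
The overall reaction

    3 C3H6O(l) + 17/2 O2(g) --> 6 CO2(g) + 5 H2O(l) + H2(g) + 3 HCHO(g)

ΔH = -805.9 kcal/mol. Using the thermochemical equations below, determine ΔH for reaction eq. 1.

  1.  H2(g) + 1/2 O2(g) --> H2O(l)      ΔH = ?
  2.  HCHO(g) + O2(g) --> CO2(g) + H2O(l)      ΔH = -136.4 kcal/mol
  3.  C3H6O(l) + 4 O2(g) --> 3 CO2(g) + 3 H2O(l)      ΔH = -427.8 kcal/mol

ΔH = -68.3 kcal/mol

eq. 1 reversed: contributes −x
eq. 2 reversed and × 3: (-3)·(-136.4) = +409.2 kcal/mol
eq. 3 × 3: (3)·(-427.8) = -1283.4 kcal/mol
-805.9 = (+409.2) + (-1283.4) − x
x = (-805.9 − (-874.2)) / (-1) = -68.3 kcal/mol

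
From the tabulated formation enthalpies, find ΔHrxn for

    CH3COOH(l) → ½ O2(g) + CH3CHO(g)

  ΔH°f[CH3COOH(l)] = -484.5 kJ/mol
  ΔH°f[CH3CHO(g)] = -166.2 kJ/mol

ΔHrxn = 318.3 kJ/mol

Products: 1/2·(+0.0) + 1·(-166.2) = -166.2
Reactants: 1·(-484.5) = -484.5
ΔHrxn = (-166.2) − (-484.5) = 318.3 kJ/mol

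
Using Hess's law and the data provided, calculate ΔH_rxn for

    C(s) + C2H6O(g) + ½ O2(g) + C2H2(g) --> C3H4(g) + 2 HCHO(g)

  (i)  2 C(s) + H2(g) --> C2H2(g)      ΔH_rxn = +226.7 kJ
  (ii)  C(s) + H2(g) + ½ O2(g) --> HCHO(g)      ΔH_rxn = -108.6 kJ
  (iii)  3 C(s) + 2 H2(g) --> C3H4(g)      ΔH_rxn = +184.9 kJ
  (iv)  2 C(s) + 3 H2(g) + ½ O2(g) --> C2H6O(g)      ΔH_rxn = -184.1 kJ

(i) reversed: -226.7 kJ
(ii) × 2: (2)·(-108.6) = -217.2 kJ
(iii) as written: +184.9 kJ
(iv) reversed: +184.1 kJ
ΔH_rxn = (-226.7) + (-217.2) + (+184.9) + (+184.1) = -74.9 kJ

ΔH_rxn = -74.9 kJ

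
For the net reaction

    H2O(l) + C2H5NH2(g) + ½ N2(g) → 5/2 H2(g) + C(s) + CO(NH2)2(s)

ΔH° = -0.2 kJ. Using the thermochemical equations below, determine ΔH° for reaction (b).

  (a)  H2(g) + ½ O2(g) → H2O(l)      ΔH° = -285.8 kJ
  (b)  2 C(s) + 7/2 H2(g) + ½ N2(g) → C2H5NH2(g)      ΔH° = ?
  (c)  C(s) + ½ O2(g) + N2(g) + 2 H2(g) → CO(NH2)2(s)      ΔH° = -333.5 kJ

(a) reversed: +285.8 kJ
(b) reversed: contributes −x
(c) as written: -333.5 kJ
-0.2 = (+285.8) + (-333.5) − x
x = (-0.2 − (-47.7)) / (-1) = -47.5 kJ

ΔH° = -47.5 kJ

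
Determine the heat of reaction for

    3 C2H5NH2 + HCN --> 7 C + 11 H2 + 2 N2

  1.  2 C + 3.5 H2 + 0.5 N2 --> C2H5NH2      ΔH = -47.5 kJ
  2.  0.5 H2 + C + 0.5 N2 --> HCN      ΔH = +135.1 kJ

ΔH = 7.4 kJ

eq. 1 reversed and × 3: (-3)·(-47.5) = +142.5 kJ
eq. 2 reversed: -135.1 kJ
ΔH = (+142.5) + (-135.1) = 7.4 kJ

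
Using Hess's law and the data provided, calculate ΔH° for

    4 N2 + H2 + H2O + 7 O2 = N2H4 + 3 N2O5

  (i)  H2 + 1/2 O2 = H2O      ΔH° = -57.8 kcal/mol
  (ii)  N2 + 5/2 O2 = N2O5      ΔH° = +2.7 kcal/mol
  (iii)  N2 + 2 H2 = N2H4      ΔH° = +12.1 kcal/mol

ΔH° = 78.0 kcal/mol

(i) reversed (reverse to put H2O on the reactant side): +57.8 kcal/mol
(ii) × 3 (scale by 3 for the 3 N2O5): (3)·(+2.7) = +8.1 kcal/mol
(iii) as written (N2H4 already on the product side): +12.1 kcal/mol
Summing the manipulated equations, ΔH° = (-1)·(-57.8) + (3)·(+2.7) + (1)·(+12.1) = 78.0 kcal/mol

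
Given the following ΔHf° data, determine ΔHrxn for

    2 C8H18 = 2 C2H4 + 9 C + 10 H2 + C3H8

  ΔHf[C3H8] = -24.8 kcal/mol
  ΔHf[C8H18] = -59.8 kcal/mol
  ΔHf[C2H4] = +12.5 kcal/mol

ΔHrxn = 119.8 kcal/mol

Products: 2·(+12.5) + 9·(+0.0) + 10·(+0.0) + 1·(-24.8) = +0.2
Reactants: 2·(-59.8) = -119.6
ΔHrxn = (+0.2) − (-119.6) = 119.8 kcal/mol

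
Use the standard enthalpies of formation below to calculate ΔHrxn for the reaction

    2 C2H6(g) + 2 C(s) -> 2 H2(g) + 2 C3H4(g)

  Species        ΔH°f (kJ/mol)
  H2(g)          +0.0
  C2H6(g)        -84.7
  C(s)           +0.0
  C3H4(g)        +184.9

ΔHrxn = 539.2 kJ/mol

ΔH°rxn = Σ nΔHf°(products) − Σ nΔHf°(reactants).
Products: 2·(+0.0) + 2·(+184.9) = +369.8
Reactants: 2·(-84.7) + 2·(+0.0) = -169.4
ΔHrxn = (+369.8) − (-169.4) = 539.2 kJ/mol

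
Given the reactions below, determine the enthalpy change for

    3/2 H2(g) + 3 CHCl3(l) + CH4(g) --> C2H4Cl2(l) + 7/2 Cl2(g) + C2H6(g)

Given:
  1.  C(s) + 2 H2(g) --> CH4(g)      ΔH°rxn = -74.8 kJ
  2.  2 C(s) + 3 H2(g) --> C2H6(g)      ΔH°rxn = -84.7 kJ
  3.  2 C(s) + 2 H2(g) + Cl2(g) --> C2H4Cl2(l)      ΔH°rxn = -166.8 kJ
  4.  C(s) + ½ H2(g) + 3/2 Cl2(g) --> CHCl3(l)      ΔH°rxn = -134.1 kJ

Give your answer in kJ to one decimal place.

ΔH°rxn = 225.6 kJ

eq. 1 reversed (CH4(g) must end up as a reactant): +74.8 kJ
eq. 2 as written (C2H6(g) already on the product side): -84.7 kJ
eq. 3 as written (C2H4Cl2(l) already on the product side): -166.8 kJ
eq. 4 reversed and × 3 (CHCl3(l) must end up as a reactant; ×3 to match 3 CHCl3(l) in the target): (-3)·(-134.1) = +402.3 kJ
ΔH°rxn = (-1)·(-74.8) + (1)·(-84.7) + (1)·(-166.8) + (-3)·(-134.1) = 225.6 kJ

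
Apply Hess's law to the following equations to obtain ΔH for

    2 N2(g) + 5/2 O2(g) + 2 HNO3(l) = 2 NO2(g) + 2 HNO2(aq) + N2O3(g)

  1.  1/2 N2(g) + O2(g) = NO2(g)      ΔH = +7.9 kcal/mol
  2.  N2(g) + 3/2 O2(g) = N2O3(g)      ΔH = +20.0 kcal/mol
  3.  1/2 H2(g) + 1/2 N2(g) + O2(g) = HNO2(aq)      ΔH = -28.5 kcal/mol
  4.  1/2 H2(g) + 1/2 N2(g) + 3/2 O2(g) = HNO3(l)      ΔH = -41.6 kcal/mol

ΔH = 62.0 kcal/mol

eq. 1 × 2 (×2 to match 2 NO2(g) in the target): (2)·(+7.9) = +15.8 kcal/mol
eq. 2 as written (N2O3(g) already on the product side): +20.0 kcal/mol
eq. 3 × 2 (scale by 2 for the 2 HNO2(aq)): (2)·(-28.5) = -57.0 kcal/mol
eq. 4 reversed and × 2 (HNO3(l) must end up as a reactant; scale by 2 for the 2 HNO3(l)): (-2)·(-41.6) = +83.2 kcal/mol
By Hess's law, ΔH = (2)·(+7.9) + (1)·(+20.0) + (2)·(-28.5) + (-2)·(-41.6) = 62.0 kcal/mol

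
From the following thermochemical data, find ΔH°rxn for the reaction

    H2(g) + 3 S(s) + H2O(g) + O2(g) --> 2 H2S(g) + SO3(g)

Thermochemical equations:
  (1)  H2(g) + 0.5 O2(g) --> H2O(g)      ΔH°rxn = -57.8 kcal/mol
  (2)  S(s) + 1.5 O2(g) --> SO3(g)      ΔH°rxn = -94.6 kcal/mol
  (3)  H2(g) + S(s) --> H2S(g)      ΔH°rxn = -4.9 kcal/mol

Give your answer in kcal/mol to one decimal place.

ΔH°rxn = -46.6 kcal/mol

(1) reversed: +57.8 kcal/mol
(2) as written: -94.6 kcal/mol
(3) × 2: (2)·(-4.9) = -9.8 kcal/mol
ΔH°rxn = (-1)·(-57.8) + (1)·(-94.6) + (2)·(-4.9) = -46.6 kcal/mol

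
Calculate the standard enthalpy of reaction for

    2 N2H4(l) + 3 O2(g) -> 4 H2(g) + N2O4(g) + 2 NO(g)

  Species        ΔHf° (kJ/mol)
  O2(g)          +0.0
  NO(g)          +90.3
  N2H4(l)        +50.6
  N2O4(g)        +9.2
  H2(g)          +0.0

ΔH° = 88.6 kJ/mol

Products: 4·(+0.0) + 1·(+9.2) + 2·(+90.3) = +189.8
Reactants: 2·(+50.6) + 3·(+0.0) = +101.2
ΔH° = (+189.8) − (+101.2) = 88.6 kJ/mol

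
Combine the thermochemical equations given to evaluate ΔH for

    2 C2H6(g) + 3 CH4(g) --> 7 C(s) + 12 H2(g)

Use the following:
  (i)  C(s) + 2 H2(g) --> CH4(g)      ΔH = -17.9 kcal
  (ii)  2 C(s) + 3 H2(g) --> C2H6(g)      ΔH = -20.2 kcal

ΔH = 94.1 kcal

(i) reversed and × 3: (-3)·(-17.9) = +53.7 kcal
(ii) reversed and × 2: (-2)·(-20.2) = +40.4 kcal
ΔH = (-3)·(-17.9) + (-2)·(-20.2) = 94.1 kcal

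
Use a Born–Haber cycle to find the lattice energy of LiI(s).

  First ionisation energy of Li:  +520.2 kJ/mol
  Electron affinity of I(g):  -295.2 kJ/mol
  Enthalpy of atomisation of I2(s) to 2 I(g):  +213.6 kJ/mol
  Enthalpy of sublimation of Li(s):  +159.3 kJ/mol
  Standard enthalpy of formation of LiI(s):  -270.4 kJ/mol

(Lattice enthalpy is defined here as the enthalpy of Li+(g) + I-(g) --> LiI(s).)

ΔHf° = 1·ΔHsub + 1·(ΣIE) + 1/2·D(I2) + 1·EA + U
-270.4 = 1·(+159.3) + 1·(+520.2) + 1/2·(+213.6) + 1·(-295.2) + U
U = -270.4 − (+491.1) = -761.5 kJ/mol

U = -761.5 kJ/mol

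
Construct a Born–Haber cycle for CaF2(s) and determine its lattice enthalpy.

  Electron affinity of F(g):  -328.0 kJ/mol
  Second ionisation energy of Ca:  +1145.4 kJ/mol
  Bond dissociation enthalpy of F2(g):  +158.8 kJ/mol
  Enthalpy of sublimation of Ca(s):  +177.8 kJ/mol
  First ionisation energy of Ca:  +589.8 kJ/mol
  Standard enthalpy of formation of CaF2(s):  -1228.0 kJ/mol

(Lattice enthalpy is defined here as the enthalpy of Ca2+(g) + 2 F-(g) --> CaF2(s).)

ΔHf° = 1·ΔHsub + 1·(ΣIE) + 1·D(F2) + 2·EA + U
-1228.0 = 1·(+177.8) + 1·(+1735.2) + 1·(+158.8) + 2·(-328.0) + U
U = -1228.0 − (+1415.8) = -2643.8 kJ/mol

U = -2643.8 kJ/mol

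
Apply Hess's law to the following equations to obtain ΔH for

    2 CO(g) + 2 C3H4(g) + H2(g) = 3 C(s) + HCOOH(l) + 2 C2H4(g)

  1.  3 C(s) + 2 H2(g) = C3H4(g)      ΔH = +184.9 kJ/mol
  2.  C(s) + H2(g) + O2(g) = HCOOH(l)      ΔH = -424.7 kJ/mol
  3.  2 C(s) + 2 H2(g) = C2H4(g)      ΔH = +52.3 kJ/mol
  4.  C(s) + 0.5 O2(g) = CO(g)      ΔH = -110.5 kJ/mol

ΔH = -468.9 kJ/mol

eq. 1 reversed and × 2: (-2)·(+184.9) = -369.8 kJ/mol
eq. 2 as written: -424.7 kJ/mol
eq. 3 × 2: (2)·(+52.3) = +104.6 kJ/mol
eq. 4 reversed and × 2: (-2)·(-110.5) = +221.0 kJ/mol
ΔH = (-2)·(+184.9) + (1)·(-424.7) + (2)·(+52.3) + (-2)·(-110.5) = -468.9 kJ/mol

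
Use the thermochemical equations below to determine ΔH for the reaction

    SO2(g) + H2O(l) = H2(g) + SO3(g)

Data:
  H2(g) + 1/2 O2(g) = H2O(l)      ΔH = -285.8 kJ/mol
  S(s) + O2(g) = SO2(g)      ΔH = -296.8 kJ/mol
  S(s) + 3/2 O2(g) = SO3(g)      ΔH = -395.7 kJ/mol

ΔH = 186.9 kJ/mol

equation 1 reversed: +285.8 kJ/mol
equation 2 reversed: +296.8 kJ/mol
equation 3 as written: -395.7 kJ/mol
ΔH = (+285.8) + (+296.8) + (-395.7) = 186.9 kJ/mol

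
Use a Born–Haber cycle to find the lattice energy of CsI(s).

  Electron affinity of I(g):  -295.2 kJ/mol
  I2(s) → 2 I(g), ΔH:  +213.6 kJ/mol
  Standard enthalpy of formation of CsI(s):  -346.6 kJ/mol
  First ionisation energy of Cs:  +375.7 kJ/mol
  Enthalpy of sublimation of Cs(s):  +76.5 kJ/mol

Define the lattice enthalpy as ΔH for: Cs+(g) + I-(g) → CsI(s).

U = -610.4 kJ/mol

ΔHf° = 1·ΔHsub + 1·(ΣIE) + 1/2·D(I2) + 1·EA + U
-346.6 = 1·(+76.5) + 1·(+375.7) + 1/2·(+213.6) + 1·(-295.2) + U
U = -346.6 − (+263.8) = -610.4 kJ/mol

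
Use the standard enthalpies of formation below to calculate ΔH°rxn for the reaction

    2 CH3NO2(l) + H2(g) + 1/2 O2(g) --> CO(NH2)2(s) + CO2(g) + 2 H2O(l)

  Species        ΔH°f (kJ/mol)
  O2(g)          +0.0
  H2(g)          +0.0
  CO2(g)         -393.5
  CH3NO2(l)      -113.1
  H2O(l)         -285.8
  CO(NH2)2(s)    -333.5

Products: 1·(-333.5) + 1·(-393.5) + 2·(-285.8) = -1298.6
Reactants: 2·(-113.1) + 1·(+0.0) + 1/2·(+0.0) = -226.2
ΔH°rxn = (-1298.6) − (-226.2) = -1072.4 kJ/mol

ΔH°rxn = -1072.4 kJ/mol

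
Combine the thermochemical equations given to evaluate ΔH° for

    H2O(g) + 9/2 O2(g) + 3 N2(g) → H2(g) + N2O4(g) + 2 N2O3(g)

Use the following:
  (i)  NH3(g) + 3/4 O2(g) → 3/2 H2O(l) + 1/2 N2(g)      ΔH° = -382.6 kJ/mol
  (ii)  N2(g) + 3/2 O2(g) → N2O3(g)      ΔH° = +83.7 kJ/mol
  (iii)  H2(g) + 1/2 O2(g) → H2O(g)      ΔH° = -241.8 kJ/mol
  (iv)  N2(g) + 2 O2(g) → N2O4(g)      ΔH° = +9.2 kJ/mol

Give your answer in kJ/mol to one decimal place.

(i): not needed (NH3(g) appears nowhere else).
(ii) × 2 (scale by 2 for the 2 N2O3(g)): (2)·(+83.7) = +167.4 kJ/mol
(iii) reversed (H2O(g) must end up as a reactant): +241.8 kJ/mol
(iv) as written (N2O4(g) already on the product side): +9.2 kJ/mol
By Hess's law, ΔH° = (+167.4) + (+241.8) + (+9.2) = 418.4 kJ/mol

ΔH° = 418.4 kJ/mol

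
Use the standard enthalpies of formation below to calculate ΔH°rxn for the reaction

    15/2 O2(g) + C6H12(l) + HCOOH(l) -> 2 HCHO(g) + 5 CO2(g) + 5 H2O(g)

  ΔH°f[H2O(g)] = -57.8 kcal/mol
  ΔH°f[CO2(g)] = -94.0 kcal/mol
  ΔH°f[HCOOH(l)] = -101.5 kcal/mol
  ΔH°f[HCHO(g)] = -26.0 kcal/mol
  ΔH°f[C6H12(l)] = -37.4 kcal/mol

ΔH°rxn = -672.1 kcal/mol

Products: 2·(-26.0) + 5·(-94.0) + 5·(-57.8) = -811.0
Reactants: 15/2·(+0.0) + 1·(-37.4) + 1·(-101.5) = -138.9
ΔH°rxn = (-811.0) − (-138.9) = -672.1 kcal/mol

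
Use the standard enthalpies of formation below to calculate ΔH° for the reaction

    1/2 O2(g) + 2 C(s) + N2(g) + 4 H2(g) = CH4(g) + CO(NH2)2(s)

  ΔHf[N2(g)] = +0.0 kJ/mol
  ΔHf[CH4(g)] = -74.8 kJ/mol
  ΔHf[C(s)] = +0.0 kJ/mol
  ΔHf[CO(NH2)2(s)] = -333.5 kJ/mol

ΔH° = -408.3 kJ/mol

Products: 1·(-74.8) + 1·(-333.5) = -408.3
Reactants: 1/2·(+0.0) + 2·(+0.0) + 1·(+0.0) + 4·(+0.0) = +0.0
ΔH° = (-408.3) − (+0.0) = -408.3 kJ/mol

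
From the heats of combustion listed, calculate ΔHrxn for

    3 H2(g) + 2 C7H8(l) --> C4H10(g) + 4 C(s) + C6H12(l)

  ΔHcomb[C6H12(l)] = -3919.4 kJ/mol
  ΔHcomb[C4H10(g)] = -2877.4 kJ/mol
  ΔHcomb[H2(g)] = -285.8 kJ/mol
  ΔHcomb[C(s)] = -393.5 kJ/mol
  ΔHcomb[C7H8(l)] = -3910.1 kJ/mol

ΔHrxn = -306.8 kJ/mol

Using ΔH = Σ nΔHc°(reactants) − Σ nΔHc°(products):
= [3·(-285.8) + 2·(-3910.1)] − [1·(-2877.4) + 4·(-393.5) + 1·(-3919.4)]
= -306.8 kJ/mol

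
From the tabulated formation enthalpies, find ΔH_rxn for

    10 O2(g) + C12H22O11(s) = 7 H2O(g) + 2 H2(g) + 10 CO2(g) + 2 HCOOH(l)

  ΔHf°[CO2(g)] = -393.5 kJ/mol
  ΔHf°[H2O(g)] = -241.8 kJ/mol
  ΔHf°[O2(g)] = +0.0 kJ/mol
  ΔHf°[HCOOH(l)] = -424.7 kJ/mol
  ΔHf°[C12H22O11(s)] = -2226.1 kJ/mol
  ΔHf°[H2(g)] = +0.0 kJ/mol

Products: 7·(-241.8) + 2·(+0.0) + 10·(-393.5) + 2·(-424.7) = -6477.0
Reactants: 10·(+0.0) + 1·(-2226.1) = -2226.1
ΔH_rxn = (-6477.0) − (-2226.1) = -4250.9 kJ/mol

ΔH_rxn = -4250.9 kJ/mol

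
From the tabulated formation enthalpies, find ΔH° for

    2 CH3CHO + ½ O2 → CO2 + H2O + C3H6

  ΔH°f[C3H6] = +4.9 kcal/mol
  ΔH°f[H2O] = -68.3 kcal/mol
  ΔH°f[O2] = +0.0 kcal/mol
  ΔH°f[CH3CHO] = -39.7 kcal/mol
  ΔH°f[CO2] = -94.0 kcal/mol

ΔH° = -78.0 kcal/mol

Products: 1·(-94.0) + 1·(-68.3) + 1·(+4.9) = -157.4
Reactants: 2·(-39.7) + 1/2·(+0.0) = -79.4
ΔH° = (-157.4) − (-79.4) = -78.0 kcal/mol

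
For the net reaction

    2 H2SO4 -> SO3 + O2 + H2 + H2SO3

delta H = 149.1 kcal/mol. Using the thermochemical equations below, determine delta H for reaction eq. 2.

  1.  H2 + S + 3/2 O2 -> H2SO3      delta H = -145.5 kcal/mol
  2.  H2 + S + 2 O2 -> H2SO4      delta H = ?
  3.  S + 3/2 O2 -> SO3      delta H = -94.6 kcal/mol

delta H = -194.6 kcal/mol

eq. 1 as written (H2SO3 already on the product side): -145.5 kcal/mol
eq. 2 reversed and × 2 (reverse to put H2SO4 on the reactant side; ×2 to match 2 H2SO4 in the target): contributes −2·x
eq. 3 as written (SO3 already on the product side): -94.6 kcal/mol
+149.1 = (-145.5) + (-94.6) − 2·x
x = (+149.1 − (-240.1)) / (-2) = -194.6 kcal/mol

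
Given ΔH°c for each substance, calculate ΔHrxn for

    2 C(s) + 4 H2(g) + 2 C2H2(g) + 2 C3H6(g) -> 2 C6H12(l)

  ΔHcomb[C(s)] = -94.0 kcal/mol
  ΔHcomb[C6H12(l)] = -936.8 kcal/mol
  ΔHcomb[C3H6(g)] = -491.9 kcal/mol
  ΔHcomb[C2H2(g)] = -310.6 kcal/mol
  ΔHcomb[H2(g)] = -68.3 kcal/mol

ΔHrxn = -192.6 kcal/mol

Using ΔH = Σ nΔHc°(reactants) − Σ nΔHc°(products):
= [2·(-94.0) + 4·(-68.3) + 2·(-310.6) + 2·(-491.9)] − [2·(-936.8)]
= -192.6 kcal/mol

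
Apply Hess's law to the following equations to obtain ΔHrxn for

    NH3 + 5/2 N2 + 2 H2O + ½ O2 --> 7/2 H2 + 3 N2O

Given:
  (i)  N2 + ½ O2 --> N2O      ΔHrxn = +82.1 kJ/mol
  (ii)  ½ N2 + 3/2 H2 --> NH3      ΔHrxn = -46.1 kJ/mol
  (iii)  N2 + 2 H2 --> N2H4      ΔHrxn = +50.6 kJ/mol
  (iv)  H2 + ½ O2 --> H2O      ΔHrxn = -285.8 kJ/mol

ΔHrxn = 864.0 kJ/mol

(i) × 3 (×3 to match 3 N2O in the target): (3)·(+82.1) = +246.3 kJ/mol
(ii) reversed (reverse to put NH3 on the reactant side): +46.1 kJ/mol
(iii): not needed (N2H4 appears nowhere else).
(iv) reversed and × 2 (reverse to put H2O on the reactant side; ×2 to match 2 H2O in the target): (-2)·(-285.8) = +571.6 kJ/mol
By Hess's law, ΔHrxn = (+246.3) + (+46.1) + (+571.6) = 864.0 kJ/mol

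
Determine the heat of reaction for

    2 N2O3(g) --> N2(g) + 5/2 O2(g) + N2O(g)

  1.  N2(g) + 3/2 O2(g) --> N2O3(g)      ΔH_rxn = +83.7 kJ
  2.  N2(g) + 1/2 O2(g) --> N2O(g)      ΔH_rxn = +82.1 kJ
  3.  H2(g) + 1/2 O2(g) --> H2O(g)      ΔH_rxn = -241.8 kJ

eq. 1 reversed and × 2: (-2)·(+83.7) = -167.4 kJ
eq. 2 as written: +82.1 kJ
eq. 3: not needed.
Combining the equations, ΔH_rxn = (-167.4) + (+82.1) = -85.3 kJ

ΔH_rxn = -85.3 kJ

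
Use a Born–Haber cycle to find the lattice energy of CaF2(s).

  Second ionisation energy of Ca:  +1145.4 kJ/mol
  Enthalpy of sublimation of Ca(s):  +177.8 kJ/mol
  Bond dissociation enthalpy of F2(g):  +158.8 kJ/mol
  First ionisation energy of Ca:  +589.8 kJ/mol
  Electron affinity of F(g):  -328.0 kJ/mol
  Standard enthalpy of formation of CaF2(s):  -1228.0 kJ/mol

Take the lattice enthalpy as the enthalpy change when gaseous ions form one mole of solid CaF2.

ΔHf° = 1·ΔHsub + 1·(ΣIE) + 1·D(F2) + 2·EA + U
-1228.0 = 1·(+177.8) + 1·(+1735.2) + 1·(+158.8) + 2·(-328.0) + U
U = -1228.0 − (+1415.8) = -2643.8 kJ/mol

U = -2643.8 kJ/mol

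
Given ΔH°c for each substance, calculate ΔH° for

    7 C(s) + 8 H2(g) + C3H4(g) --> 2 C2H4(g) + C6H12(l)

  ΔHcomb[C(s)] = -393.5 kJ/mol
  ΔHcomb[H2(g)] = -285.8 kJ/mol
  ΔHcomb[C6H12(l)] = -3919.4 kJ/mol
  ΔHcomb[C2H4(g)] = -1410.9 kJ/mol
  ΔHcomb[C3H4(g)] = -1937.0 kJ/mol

ΔH° = -236.7 kJ/mol

With combustion enthalpies, reactants minus products:
= [7·(-393.5) + 8·(-285.8) + 1·(-1937.0)] − [2·(-1410.9) + 1·(-3919.4)]
= -236.7 kJ/mol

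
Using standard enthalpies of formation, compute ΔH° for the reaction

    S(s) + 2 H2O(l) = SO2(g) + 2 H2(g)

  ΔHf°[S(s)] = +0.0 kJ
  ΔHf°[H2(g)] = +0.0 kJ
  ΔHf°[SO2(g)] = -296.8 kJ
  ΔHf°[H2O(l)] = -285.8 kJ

ΔH° = 274.8 kJ

Products: 1·(-296.8) + 2·(+0.0) = -296.8
Reactants: 1·(+0.0) + 2·(-285.8) = -571.6
ΔH° = (-296.8) − (-571.6) = 274.8 kJ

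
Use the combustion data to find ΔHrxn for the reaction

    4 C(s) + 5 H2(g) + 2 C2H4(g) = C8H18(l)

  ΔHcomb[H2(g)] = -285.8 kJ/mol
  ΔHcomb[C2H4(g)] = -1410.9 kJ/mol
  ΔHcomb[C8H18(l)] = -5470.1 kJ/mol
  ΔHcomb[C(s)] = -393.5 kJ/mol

ΔHrxn = -354.7 kJ/mol

Using ΔH = Σ nΔHc°(reactants) − Σ nΔHc°(products):
= [4·(-393.5) + 5·(-285.8) + 2·(-1410.9)] − [1·(-5470.1)]
= -354.7 kJ/mol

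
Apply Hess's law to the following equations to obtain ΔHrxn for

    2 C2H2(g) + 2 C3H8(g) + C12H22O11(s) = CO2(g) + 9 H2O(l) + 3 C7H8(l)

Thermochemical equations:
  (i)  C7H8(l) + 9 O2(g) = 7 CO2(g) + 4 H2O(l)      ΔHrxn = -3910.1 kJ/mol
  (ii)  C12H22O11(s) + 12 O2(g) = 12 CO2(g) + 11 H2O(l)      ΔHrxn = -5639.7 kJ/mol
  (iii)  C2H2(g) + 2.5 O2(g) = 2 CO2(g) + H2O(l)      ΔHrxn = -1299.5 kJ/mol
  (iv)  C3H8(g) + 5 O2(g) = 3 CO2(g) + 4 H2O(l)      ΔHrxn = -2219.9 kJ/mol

ΔHrxn = -948.2 kJ/mol

(i) reversed and × 3: (-3)·(-3910.1) = +11730.3 kJ/mol
(ii) as written: -5639.7 kJ/mol
(iii) × 2: (2)·(-1299.5) = -2599.0 kJ/mol
(iv) × 2: (2)·(-2219.9) = -4439.8 kJ/mol
Summing the manipulated equations, ΔHrxn = (+11730.3) + (-5639.7) + (-2599.0) + (-4439.8) = -948.2 kJ/mol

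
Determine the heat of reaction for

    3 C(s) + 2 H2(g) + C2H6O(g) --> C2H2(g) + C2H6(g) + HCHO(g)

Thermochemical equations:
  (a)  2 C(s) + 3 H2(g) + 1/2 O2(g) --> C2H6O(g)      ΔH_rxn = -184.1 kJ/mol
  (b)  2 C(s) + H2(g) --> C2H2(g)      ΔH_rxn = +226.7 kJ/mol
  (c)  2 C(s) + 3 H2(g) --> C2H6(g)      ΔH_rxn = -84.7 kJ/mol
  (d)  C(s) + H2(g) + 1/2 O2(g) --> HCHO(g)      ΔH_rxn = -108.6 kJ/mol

(a) reversed: +184.1 kJ/mol
(b) as written: +226.7 kJ/mol
(c) as written: -84.7 kJ/mol
(d) as written: -108.6 kJ/mol
Summing the manipulated equations, ΔH_rxn = (-1)·(-184.1) + (1)·(+226.7) + (1)·(-84.7) + (1)·(-108.6) = 217.5 kJ/mol

ΔH_rxn = 217.5 kJ/mol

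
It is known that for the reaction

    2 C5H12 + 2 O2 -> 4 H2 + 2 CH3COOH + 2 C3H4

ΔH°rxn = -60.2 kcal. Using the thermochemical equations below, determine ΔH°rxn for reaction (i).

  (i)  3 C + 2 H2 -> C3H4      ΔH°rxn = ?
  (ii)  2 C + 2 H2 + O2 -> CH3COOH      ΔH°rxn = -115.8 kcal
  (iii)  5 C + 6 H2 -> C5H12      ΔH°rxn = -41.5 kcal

ΔH°rxn = 44.2 kcal

(i) × 2 (×2 to match 2 C3H4 in the target): contributes 2·x
(ii) × 2 (scale by 2 for the 2 CH3COOH): (2)·(-115.8) = -231.6 kcal
(iii) reversed and × 2 (C5H12 must end up as a reactant; scale by 2 for the 2 C5H12): (-2)·(-41.5) = +83.0 kcal
-60.2 = (-231.6) + (+83.0) + 2·x
x = (-60.2 − (-148.6)) / (2) = 44.2 kcal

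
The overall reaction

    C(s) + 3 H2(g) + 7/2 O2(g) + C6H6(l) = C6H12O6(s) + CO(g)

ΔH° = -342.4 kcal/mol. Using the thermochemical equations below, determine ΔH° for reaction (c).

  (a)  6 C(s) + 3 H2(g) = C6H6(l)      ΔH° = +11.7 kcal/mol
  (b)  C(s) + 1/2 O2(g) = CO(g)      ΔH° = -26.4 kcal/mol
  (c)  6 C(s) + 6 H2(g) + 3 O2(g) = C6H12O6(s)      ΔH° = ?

ΔH° = -304.3 kcal/mol

(a) reversed (reverse to put C6H6(l) on the reactant side): -11.7 kcal/mol
(b) as written (CO(g) already on the product side): -26.4 kcal/mol
(c) as written (C6H12O6(s) already on the product side): contributes x
-342.4 = (-11.7) + (-26.4) + x
x = (-342.4 − (-38.1)) / (1) = -304.3 kcal/mol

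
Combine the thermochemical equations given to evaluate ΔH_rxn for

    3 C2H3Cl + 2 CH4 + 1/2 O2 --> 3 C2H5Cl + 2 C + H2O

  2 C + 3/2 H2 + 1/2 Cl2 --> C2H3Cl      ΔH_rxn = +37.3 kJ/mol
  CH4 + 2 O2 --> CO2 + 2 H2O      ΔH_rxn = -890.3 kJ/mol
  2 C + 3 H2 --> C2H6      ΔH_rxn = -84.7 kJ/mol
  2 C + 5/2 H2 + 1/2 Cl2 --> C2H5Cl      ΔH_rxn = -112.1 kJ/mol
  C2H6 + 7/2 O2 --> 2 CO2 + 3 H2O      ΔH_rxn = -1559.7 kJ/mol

ΔH_rxn = -584.4 kJ/mol

equation 1 reversed and × 3: (-3)·(+37.3) = -111.9 kJ/mol
equation 2 × 2: (2)·(-890.3) = -1780.6 kJ/mol
equation 3 reversed: +84.7 kJ/mol
equation 4 × 3: (3)·(-112.1) = -336.3 kJ/mol
equation 5 reversed: +1559.7 kJ/mol
By Hess's law, ΔH_rxn = (-3)·(+37.3) + (2)·(-890.3) + (-1)·(-84.7) + (3)·(-112.1) + (-1)·(-1559.7) = -584.4 kJ/mol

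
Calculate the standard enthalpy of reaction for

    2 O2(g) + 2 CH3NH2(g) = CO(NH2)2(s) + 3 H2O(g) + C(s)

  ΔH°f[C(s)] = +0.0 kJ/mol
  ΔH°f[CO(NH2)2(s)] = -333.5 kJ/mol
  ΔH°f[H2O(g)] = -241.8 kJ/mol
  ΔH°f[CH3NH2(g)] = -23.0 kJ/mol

ΔHrxn = -1012.9 kJ/mol

ΔH°rxn = Σ nΔHf°(products) − Σ nΔHf°(reactants).
Products: 1·(-333.5) + 3·(-241.8) + 1·(+0.0) = -1058.9
Reactants: 2·(+0.0) + 2·(-23.0) = -46.0
ΔHrxn = (-1058.9) − (-46.0) = -1012.9 kJ/mol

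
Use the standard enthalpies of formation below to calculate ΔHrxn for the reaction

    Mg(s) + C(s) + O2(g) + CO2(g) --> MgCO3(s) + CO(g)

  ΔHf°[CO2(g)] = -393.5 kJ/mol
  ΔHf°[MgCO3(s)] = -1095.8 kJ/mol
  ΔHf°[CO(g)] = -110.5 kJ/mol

Products: 1·(-1095.8) + 1·(-110.5) = -1206.3
Reactants: 1·(+0.0) + 1·(+0.0) + 1·(+0.0) + 1·(-393.5) = -393.5
ΔHrxn = (-1206.3) − (-393.5) = -812.8 kJ/mol

ΔHrxn = -812.8 kJ/mol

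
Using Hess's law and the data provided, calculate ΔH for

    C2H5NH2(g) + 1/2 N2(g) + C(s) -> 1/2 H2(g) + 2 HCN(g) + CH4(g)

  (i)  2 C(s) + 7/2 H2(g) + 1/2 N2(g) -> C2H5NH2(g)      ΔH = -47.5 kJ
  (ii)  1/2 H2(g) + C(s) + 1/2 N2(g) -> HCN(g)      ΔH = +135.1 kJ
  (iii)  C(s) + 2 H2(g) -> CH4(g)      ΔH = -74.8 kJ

(i) reversed: +47.5 kJ
(ii) × 2: (2)·(+135.1) = +270.2 kJ
(iii) as written: -74.8 kJ
Combining the equations, ΔH = (-1)·(-47.5) + (2)·(+135.1) + (1)·(-74.8) = 242.9 kJ

ΔH = 242.9 kJ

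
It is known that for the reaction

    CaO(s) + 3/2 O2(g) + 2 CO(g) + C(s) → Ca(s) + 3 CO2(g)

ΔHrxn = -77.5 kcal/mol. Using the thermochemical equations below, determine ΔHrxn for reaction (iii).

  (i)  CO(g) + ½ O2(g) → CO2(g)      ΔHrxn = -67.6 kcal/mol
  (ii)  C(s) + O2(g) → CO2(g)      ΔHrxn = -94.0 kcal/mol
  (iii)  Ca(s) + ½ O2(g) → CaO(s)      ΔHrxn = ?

(i) × 2: (2)·(-67.6) = -135.2 kcal/mol
(ii) as written: -94.0 kcal/mol
(iii) reversed: contributes −x
-77.5 = (-135.2) + (-94.0) − x
x = (-77.5 − (-229.2)) / (-1) = -151.7 kcal/mol

ΔHrxn = -151.7 kcal/mol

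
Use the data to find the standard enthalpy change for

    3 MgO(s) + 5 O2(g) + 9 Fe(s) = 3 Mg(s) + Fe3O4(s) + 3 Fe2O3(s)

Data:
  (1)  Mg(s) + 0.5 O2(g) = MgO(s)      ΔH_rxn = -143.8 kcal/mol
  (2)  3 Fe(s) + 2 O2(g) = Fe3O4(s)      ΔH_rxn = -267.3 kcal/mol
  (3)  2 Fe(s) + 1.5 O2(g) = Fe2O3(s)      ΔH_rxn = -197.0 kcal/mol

(1) reversed and × 3: (-3)·(-143.8) = +431.4 kcal/mol
(2) as written: -267.3 kcal/mol
(3) × 3: (3)·(-197.0) = -591.0 kcal/mol
By Hess's law, ΔH_rxn = (-3)·(-143.8) + (1)·(-267.3) + (3)·(-197.0) = -426.9 kcal/mol

ΔH_rxn = -426.9 kcal/mol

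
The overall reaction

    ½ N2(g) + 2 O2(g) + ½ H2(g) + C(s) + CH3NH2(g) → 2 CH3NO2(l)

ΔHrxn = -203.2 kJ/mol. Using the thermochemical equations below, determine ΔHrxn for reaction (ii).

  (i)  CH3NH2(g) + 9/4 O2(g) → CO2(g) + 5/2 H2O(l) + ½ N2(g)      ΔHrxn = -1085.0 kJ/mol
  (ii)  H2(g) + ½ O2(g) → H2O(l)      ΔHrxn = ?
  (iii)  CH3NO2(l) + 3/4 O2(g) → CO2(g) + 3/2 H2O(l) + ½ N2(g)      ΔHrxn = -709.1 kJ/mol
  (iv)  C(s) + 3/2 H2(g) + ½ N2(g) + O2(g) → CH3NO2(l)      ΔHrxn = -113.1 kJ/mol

ΔHrxn = -285.8 kJ/mol

(i) as written (CH3NH2(g) already on the reactant side): -1085.0 kJ/mol
(ii) reversed: contributes −x
(iii) reversed: +709.1 kJ/mol
(iv) as written (C(s) already on the reactant side): -113.1 kJ/mol
-203.2 = (-1085.0) + (+709.1) + (-113.1) − x
x = (-203.2 − (-489.0)) / (-1) = -285.8 kJ/mol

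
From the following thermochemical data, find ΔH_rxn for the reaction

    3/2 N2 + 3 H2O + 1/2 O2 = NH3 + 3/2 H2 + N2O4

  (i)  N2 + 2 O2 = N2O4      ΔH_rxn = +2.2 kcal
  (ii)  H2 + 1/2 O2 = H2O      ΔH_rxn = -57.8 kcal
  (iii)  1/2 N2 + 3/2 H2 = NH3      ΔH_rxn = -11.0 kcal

ΔH_rxn = 164.6 kcal

(i) as written (N2O4 already on the product side): +2.2 kcal
(ii) reversed and × 3 (H2O must end up as a reactant; ×3 to match 3 H2O in the target): (-3)·(-57.8) = +173.4 kcal
(iii) as written (NH3 already on the product side): -11.0 kcal
ΔH_rxn = (+2.2) + (+173.4) + (-11.0) = 164.6 kcal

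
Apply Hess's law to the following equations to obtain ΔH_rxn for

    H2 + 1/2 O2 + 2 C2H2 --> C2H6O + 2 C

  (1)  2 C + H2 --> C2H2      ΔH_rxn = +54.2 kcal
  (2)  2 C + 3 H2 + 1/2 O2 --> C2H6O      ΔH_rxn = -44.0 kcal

ΔH_rxn = -152.4 kcal

(1) reversed and × 2: (-2)·(+54.2) = -108.4 kcal
(2) as written: -44.0 kcal
ΔH_rxn = (-2)·(+54.2) + (1)·(-44.0) = -152.4 kcal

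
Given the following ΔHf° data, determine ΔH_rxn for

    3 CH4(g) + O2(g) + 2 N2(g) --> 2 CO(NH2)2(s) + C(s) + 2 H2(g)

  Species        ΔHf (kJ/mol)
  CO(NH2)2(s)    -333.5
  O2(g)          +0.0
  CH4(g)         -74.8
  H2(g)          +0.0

ΔH°rxn = Σ nΔHf°(products) − Σ nΔHf°(reactants).
Products: 2·(-333.5) + 1·(+0.0) + 2·(+0.0) = -667.0
Reactants: 3·(-74.8) + 1·(+0.0) + 2·(+0.0) = -224.4
ΔH_rxn = (-667.0) − (-224.4) = -442.6 kJ/mol

ΔH_rxn = -442.6 kJ/mol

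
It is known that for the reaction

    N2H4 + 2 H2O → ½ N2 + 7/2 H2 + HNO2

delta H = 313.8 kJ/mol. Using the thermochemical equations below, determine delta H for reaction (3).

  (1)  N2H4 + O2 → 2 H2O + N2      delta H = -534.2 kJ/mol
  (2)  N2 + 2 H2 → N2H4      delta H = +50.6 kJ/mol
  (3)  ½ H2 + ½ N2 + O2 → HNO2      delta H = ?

delta H = -119.2 kJ/mol

(1) reversed: +534.2 kJ/mol
(2) reversed and × 2: (-2)·(+50.6) = -101.2 kJ/mol
(3) as written: contributes x
+313.8 = (+534.2) + (-101.2) + x
x = (+313.8 − (+433.0)) / (1) = -119.2 kJ/mol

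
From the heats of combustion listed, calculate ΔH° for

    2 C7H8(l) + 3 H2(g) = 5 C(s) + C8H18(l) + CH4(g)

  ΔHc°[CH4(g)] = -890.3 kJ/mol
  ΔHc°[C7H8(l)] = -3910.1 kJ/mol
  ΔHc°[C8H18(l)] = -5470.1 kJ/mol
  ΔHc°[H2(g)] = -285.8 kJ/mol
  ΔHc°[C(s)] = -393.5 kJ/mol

ΔH° = -349.7 kJ/mol

With combustion enthalpies, reactants minus products:
= [2·(-3910.1) + 3·(-285.8)] − [5·(-393.5) + 1·(-5470.1) + 1·(-890.3)]
= -349.7 kJ/mol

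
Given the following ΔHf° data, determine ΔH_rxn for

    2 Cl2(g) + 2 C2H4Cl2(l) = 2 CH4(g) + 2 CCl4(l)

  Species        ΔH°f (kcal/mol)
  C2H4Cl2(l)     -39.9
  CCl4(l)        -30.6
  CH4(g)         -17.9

Products: 2·(-17.9) + 2·(-30.6) = -97.0
Reactants: 2·(+0.0) + 2·(-39.9) = -79.8
ΔH_rxn = (-97.0) − (-79.8) = -17.2 kcal/mol

ΔH_rxn = -17.2 kcal/mol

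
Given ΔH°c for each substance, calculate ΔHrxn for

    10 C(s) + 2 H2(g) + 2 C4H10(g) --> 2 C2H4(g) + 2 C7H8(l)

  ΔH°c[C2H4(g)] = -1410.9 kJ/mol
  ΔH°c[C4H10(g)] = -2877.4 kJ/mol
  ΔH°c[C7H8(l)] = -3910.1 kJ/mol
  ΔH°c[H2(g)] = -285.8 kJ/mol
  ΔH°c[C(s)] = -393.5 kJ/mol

ΔHrxn = 380.6 kJ/mol

Using ΔH = Σ nΔHc°(reactants) − Σ nΔHc°(products):
= [10·(-393.5) + 2·(-285.8) + 2·(-2877.4)] − [2·(-1410.9) + 2·(-3910.1)]
= 380.6 kJ/mol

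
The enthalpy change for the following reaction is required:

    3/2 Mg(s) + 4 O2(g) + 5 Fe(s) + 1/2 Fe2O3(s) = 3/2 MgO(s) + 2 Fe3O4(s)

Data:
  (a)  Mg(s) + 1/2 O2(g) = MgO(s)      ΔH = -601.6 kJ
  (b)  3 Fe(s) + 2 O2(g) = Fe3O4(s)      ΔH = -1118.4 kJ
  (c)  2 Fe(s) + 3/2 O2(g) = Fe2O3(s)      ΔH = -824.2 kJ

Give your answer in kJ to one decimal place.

ΔH = -2727.1 kJ

(a) × 3/2: (3/2)·(-601.6) = -902.4 kJ
(b) × 2: (2)·(-1118.4) = -2236.8 kJ
(c) reversed and × 1/2: (-1/2)·(-824.2) = +412.1 kJ
Combining the equations, ΔH = (3/2)·(-601.6) + (2)·(-1118.4) + (-1/2)·(-824.2) = -2727.1 kJ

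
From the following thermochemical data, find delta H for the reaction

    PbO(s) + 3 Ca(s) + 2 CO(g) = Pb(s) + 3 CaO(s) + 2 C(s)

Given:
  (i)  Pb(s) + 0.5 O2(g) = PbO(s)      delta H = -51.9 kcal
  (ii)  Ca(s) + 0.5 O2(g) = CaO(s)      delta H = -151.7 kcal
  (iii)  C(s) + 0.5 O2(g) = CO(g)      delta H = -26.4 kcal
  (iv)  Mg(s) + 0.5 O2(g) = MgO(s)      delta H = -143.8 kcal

delta H = -350.4 kcal

(i) reversed: +51.9 kcal
(ii) × 3: (3)·(-151.7) = -455.1 kcal
(iii) reversed and × 2: (-2)·(-26.4) = +52.8 kcal
(iv): not needed.
By Hess's law, delta H = (-1)·(-51.9) + (3)·(-151.7) + (-2)·(-26.4) = -350.4 kcal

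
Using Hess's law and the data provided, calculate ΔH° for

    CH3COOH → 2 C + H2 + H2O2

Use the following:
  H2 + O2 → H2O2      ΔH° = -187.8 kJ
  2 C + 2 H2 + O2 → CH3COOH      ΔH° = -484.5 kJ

equation 1 as written (H2O2 already on the product side): -187.8 kJ
equation 2 reversed (CH3COOH must end up as a reactant): +484.5 kJ
ΔH° = (1)·(-187.8) + (-1)·(-484.5) = 296.7 kJ

ΔH° = 296.7 kJ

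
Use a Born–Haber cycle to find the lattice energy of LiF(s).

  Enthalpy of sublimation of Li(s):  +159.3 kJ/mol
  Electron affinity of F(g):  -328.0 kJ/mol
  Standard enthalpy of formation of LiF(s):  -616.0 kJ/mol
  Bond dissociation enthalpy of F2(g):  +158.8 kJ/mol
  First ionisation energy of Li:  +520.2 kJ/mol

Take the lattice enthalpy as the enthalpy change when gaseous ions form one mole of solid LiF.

ΔHf° = 1·ΔHsub + 1·(ΣIE) + 1/2·D(F2) + 1·EA + U
-616.0 = 1·(+159.3) + 1·(+520.2) + 1/2·(+158.8) + 1·(-328.0) + U
U = -616.0 − (+430.9) = -1046.9 kJ/mol

U = -1046.9 kJ/mol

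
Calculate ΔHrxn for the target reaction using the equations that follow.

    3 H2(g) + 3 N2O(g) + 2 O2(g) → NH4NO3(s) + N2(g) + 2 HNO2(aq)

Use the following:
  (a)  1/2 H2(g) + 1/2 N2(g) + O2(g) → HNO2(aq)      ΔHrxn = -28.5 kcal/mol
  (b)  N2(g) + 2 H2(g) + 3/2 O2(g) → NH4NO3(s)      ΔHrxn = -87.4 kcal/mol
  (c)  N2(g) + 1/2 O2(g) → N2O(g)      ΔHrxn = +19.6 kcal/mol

(a) × 2 (scale by 2 for the 2 HNO2(aq)): (2)·(-28.5) = -57.0 kcal/mol
(b) as written (NH4NO3(s) already on the product side): -87.4 kcal/mol
(c) reversed and × 3 (N2O(g) must end up as a reactant; ×3 to match 3 N2O(g) in the target): (-3)·(+19.6) = -58.8 kcal/mol
Summing the manipulated equations, ΔHrxn = (-57.0) + (-87.4) + (-58.8) = -203.2 kcal/mol

ΔHrxn = -203.2 kcal/mol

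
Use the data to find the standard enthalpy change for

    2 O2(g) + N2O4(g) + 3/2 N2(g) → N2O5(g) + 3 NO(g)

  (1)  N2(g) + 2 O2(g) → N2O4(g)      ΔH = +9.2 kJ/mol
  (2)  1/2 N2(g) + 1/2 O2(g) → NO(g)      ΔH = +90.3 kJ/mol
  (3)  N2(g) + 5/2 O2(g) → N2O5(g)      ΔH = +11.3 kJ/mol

ΔH = 273.0 kJ/mol

(1) reversed: -9.2 kJ/mol
(2) × 3: (3)·(+90.3) = +270.9 kJ/mol
(3) as written: +11.3 kJ/mol
ΔH = (-1)·(+9.2) + (3)·(+90.3) + (1)·(+11.3) = 273.0 kJ/mol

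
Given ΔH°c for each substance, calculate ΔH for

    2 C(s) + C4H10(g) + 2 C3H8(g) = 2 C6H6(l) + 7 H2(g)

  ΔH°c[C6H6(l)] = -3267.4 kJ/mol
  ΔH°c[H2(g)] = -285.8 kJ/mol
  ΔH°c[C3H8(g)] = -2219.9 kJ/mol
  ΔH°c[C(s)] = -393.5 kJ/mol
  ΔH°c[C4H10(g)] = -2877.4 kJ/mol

Using ΔH = Σ nΔHc°(reactants) − Σ nΔHc°(products):
= [2·(-393.5) + 1·(-2877.4) + 2·(-2219.9)] − [2·(-3267.4) + 7·(-285.8)]
= 431.2 kJ/mol

ΔH = 431.2 kJ/mol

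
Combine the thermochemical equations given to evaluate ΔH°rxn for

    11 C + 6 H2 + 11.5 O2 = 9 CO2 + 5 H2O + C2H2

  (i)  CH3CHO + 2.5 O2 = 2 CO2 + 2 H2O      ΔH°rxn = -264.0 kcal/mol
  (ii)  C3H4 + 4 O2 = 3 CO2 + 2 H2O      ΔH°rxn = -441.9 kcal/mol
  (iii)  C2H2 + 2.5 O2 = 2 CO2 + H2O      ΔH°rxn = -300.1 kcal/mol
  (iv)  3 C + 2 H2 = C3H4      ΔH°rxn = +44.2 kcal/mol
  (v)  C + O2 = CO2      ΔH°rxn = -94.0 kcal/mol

ΔH°rxn = -1081.0 kcal/mol

(i): not needed (CH3CHO appears nowhere else).
(ii) × 3: (3)·(-441.9) = -1325.7 kcal/mol
(iii) reversed (reverse to put C2H2 on the product side): +300.1 kcal/mol
(iv) × 3 (×3 to match 6 H2 in the target): (3)·(+44.2) = +132.6 kcal/mol
(v) × 2: (2)·(-94.0) = -188.0 kcal/mol
ΔH°rxn = (3)·(-441.9) + (-1)·(-300.1) + (3)·(+44.2) + (2)·(-94.0) = -1081.0 kcal/mol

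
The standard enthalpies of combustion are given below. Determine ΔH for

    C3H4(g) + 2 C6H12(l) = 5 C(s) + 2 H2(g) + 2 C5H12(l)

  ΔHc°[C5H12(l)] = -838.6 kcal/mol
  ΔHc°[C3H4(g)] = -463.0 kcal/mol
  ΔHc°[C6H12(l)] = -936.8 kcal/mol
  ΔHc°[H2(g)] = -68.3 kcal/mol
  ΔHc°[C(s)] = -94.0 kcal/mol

Using ΔH = Σ nΔHc°(reactants) − Σ nΔHc°(products):
= [1·(-463.0) + 2·(-936.8)] − [5·(-94.0) + 2·(-68.3) + 2·(-838.6)]
= -52.8 kcal/mol

ΔH = -52.8 kcal/mol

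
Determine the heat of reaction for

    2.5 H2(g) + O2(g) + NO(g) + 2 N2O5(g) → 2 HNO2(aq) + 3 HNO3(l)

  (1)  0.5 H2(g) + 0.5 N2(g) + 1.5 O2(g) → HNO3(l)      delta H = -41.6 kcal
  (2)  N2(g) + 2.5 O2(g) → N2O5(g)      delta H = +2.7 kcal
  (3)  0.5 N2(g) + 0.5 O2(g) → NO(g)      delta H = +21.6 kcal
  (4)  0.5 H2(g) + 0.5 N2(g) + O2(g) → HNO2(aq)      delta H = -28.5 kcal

delta H = -208.8 kcal

(1) × 3 (×3 to match 3 HNO3(l) in the target): (3)·(-41.6) = -124.8 kcal
(2) reversed and × 2 (N2O5(g) must end up as a reactant; ×2 to match 2 N2O5(g) in the target): (-2)·(+2.7) = -5.4 kcal
(3) reversed (NO(g) must end up as a reactant): -21.6 kcal
(4) × 2 (scale by 2 for the 2 HNO2(aq)): (2)·(-28.5) = -57.0 kcal
Combining the equations, delta H = (3)·(-41.6) + (-2)·(+2.7) + (-1)·(+21.6) + (2)·(-28.5) = -208.8 kcal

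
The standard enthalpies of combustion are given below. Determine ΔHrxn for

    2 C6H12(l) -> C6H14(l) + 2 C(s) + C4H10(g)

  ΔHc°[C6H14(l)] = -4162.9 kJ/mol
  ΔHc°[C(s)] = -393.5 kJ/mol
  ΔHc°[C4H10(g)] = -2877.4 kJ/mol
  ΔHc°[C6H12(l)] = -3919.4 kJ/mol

ΔHrxn = -11.5 kJ/mol

Using ΔH = Σ nΔHc°(reactants) − Σ nΔHc°(products):
= [2·(-3919.4)] − [1·(-4162.9) + 2·(-393.5) + 1·(-2877.4)]
= -11.5 kJ/mol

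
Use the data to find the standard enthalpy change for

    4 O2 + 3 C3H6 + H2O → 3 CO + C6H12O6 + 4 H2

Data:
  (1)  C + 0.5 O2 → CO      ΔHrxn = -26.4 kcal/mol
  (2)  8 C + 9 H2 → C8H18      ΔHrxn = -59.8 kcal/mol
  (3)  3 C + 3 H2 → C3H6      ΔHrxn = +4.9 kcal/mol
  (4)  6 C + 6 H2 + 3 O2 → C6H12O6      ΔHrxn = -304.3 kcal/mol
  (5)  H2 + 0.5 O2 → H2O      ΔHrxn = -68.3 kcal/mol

(1) × 3 (×3 to match 3 CO in the target): (3)·(-26.4) = -79.2 kcal/mol
(2): not needed (C8H18 appears nowhere else).
(3) reversed and × 3 (reverse to put C3H6 on the reactant side; scale by 3 for the 3 C3H6): (-3)·(+4.9) = -14.7 kcal/mol
(4) as written (C6H12O6 already on the product side): -304.3 kcal/mol
(5) reversed (H2O must end up as a reactant): +68.3 kcal/mol
By Hess's law, ΔHrxn = (3)·(-26.4) + (-3)·(+4.9) + (1)·(-304.3) + (-1)·(-68.3) = -329.9 kcal/mol

ΔHrxn = -329.9 kcal/mol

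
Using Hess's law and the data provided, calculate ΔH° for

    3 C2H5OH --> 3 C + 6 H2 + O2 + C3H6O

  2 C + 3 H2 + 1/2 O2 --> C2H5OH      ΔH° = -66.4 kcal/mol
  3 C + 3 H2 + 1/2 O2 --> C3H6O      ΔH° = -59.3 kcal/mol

ΔH° = 139.9 kcal/mol

equation 1 reversed and × 3 (reverse to put C2H5OH on the reactant side; ×3 to match 3 C2H5OH in the target): (-3)·(-66.4) = +199.2 kcal/mol
equation 2 as written (C3H6O already on the product side): -59.3 kcal/mol
ΔH° = (-3)·(-66.4) + (1)·(-59.3) = 139.9 kcal/mol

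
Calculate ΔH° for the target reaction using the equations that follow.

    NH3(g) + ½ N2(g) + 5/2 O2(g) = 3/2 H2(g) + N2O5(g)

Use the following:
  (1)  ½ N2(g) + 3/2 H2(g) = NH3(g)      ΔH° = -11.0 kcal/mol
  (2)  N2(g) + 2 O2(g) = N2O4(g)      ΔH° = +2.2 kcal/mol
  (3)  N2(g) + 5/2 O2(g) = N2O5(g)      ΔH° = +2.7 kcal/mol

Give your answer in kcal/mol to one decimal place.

ΔH° = 13.7 kcal/mol

(1) reversed: +11.0 kcal/mol
(2): not needed.
(3) as written: +2.7 kcal/mol
Since enthalpy is a state function, ΔH° = (-1)·(-11.0) + (1)·(+2.7) = 13.7 kcal/mol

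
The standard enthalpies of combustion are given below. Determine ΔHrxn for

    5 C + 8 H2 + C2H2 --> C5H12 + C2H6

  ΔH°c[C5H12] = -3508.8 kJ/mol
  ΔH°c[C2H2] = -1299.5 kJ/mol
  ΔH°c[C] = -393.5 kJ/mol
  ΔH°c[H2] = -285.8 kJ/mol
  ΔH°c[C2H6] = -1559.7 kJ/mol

With combustion enthalpies, reactants minus products:
= [5·(-393.5) + 8·(-285.8) + 1·(-1299.5)] − [1·(-3508.8) + 1·(-1559.7)]
= -484.9 kJ/mol

ΔHrxn = -484.9 kJ/mol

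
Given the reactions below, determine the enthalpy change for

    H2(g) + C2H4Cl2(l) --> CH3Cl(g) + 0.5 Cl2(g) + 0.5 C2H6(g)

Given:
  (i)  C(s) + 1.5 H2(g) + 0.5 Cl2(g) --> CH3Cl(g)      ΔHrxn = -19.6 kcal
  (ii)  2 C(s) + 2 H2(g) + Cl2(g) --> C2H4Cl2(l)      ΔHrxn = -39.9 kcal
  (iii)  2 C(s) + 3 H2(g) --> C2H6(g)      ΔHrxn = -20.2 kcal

(i) as written (CH3Cl(g) already on the product side): -19.6 kcal
(ii) reversed (C2H4Cl2(l) must end up as a reactant): +39.9 kcal
(iii) × 1/2 (×1/2 to match 1/2 C2H6(g) in the target): (1/2)·(-20.2) = -10.1 kcal
By Hess's law, ΔHrxn = (-19.6) + (+39.9) + (-10.1) = 10.2 kcal

ΔHrxn = 10.2 kcal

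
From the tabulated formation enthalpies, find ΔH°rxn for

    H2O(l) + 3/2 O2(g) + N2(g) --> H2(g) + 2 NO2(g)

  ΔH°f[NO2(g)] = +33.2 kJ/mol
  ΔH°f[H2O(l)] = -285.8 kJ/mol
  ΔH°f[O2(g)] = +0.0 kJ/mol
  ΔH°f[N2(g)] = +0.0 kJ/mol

Products: 1·(+0.0) + 2·(+33.2) = +66.4
Reactants: 1·(-285.8) + 3/2·(+0.0) + 1·(+0.0) = -285.8
ΔH°rxn = (+66.4) − (-285.8) = 352.2 kJ/mol

ΔH°rxn = 352.2 kJ/mol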